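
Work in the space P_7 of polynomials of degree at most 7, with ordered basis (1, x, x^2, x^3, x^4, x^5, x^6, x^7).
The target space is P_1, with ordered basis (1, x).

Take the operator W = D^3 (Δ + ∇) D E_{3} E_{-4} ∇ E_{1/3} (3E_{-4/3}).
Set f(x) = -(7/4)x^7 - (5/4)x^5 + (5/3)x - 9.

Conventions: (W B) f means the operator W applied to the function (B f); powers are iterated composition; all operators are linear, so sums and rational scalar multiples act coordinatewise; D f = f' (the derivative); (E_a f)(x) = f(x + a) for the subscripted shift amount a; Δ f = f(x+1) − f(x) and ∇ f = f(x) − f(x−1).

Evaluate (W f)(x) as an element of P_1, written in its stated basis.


g(x) = -52920x + 132300

E_{-4/3} f = -(7/4)x^7 + (49/3)x^6 - (799/12)x^5 + (4145/27)x^4 - (17480/81)x^3 + (14944/81)x^2 - (63361/729)x + 15649/2187
(3E_{-4/3}) f = -(21/4)x^7 + 49x^6 - (799/4)x^5 + (4145/9)x^4 - (17480/27)x^3 + (14944/27)x^2 - (63361/243)x + 15649/729
E_{1/3} (3E_{-4/3}) f = -(21/4)x^7 + (147/4)x^6 - 114x^5 + (405/2)x^4 - (885/4)x^3 + (591/4)x^2 - (101/2)x - 23
∇ E_{1/3} (3E_{-4/3}) f = -(147/4)x^6 + (1323/4)x^5 - 1305x^4 + (11475/4)x^3 - (14721/4)x^2 + (5193/2)x - 778
E_{-4} ∇ E_{1/3} (3E_{-4/3}) f = -(147/4)x^6 + (4851/4)x^5 - 16740x^4 + (494835/4)x^3 - (2064741/4)x^2 + (2305941/2)x - 1076944
E_{3} (E_{-4} ∇ E_{1/3}) (3E_{-4/3}) f = -(147/4)x^6 + (2205/4)x^5 - 3510x^4 + (48525/4)x^3 - (95901/4)x^2 + (51315/2)x - 11596
D E_{3} (E_{-4} ∇ E_{1/3}) (3E_{-4/3}) f = -(441/2)x^5 + (11025/4)x^4 - 14040x^3 + (145575/4)x^2 - (95901/2)x + 51315/2
Δ (D E_{3} E_{-4} ∇ E_{1/3} (3E_{-4/3})) f = -(2205/2)x^4 + 8820x^3 - (55575/2)x^2 + 40590x - 23061
∇ (D E_{3} E_{-4} ∇ E_{1/3} (3E_{-4/3})) f = -(2205/2)x^4 + 13230x^3 - (121725/2)x^2 + 127035x - 101361
(Δ + ∇) (D E_{3} E_{-4} ∇ E_{1/3} (3E_{-4/3})) f = -2205x^4 + 22050x^3 - 88650x^2 + 167625x - 124422
D (Δ + ∇) (D E_{3} E_{-4} ∇ E_{1/3} (3E_{-4/3})) f = -8820x^3 + 66150x^2 - 177300x + 167625
D D (Δ + ∇) (D E_{3} E_{-4} ∇ E_{1/3} (3E_{-4/3})) f = -26460x^2 + 132300x - 177300
D D D (Δ + ∇) (D E_{3} E_{-4} ∇ E_{1/3} (3E_{-4/3})) f = -52920x + 132300


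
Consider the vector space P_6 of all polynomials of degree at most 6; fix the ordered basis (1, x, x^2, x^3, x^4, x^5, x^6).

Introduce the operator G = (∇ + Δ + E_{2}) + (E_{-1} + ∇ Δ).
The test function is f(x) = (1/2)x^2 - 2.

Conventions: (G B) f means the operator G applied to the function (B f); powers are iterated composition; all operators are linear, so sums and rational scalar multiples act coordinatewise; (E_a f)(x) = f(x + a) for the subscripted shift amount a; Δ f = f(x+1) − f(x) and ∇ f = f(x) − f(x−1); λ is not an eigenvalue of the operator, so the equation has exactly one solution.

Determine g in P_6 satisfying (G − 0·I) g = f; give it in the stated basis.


the result is g(x) = (1/4)x^2 - (3/4)x - 3/4

write g with unknown coordinates in the stated basis and equate coefficients in (G − 0·I) g = f
solving from the highest basis element down gives g = (1/4)x^2 - (3/4)x - 3/4
check: G g = (1/2)x^2 - 2
so G g − 0·g = (1/2)x^2 - 2 = f ✓


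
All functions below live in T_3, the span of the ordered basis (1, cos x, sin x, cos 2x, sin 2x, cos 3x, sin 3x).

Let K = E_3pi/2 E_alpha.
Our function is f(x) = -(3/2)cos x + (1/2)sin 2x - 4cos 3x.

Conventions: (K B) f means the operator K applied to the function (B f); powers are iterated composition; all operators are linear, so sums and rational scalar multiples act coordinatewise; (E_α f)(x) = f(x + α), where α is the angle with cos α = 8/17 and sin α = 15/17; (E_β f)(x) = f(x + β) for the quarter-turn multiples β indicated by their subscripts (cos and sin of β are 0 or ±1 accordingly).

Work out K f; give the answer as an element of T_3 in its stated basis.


E_alpha f = -(12/17)cos x + (45/34)sin x + (120/289)cos 2x - (161/578)sin 2x + (19552/4913)cos 3x - (1980/4913)sin 3x
E_3pi/2 E_alpha f = -(45/34)cos x - (12/17)sin x - (120/289)cos 2x + (161/578)sin 2x - (1980/4913)cos 3x - (19552/4913)sin 3x

g(x) = -(45/34)cos x - (12/17)sin x - (120/289)cos 2x + (161/578)sin 2x - (1980/4913)cos 3x - (19552/4913)sin 3x


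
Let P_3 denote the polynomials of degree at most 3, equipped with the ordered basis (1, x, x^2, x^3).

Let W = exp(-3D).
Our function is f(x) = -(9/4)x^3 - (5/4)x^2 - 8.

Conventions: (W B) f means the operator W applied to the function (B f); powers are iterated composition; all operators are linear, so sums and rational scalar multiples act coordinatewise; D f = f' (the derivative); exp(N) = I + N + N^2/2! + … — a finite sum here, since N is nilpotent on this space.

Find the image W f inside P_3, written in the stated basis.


order-1 term: (81/4)x^2 + (15/2)x
order-2 term: -(243/4)x - 45/4
order-3 term: 243/4
the series for exp(-3D) f terminates at order 3
exp(-3D) f = -(9/4)x^3 + 19x^2 - (213/4)x + 83/2

the image equals g(x) = -(9/4)x^3 + 19x^2 - (213/4)x + 83/2


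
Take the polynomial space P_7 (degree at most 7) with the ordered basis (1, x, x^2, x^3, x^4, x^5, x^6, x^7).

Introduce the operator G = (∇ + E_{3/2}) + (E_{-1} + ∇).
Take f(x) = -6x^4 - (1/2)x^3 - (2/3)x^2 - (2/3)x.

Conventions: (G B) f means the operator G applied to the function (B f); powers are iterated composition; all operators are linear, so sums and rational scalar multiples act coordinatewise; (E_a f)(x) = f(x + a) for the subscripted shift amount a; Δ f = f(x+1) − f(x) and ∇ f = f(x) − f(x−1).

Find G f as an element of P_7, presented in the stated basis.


∇ f = -24x^3 + (69/2)x^2 - (143/6)x + 11/2
E_{3/2} f = -6x^4 - (73/2)x^3 - (1007/12)x^2 - (2089/24)x - 553/16
(∇ + E_{3/2}) f = -6x^4 - (121/2)x^3 - (593/12)x^2 - (887/8)x - 465/16
E_{-1} f = -6x^4 + (47/2)x^3 - (211/6)x^2 + (139/6)x - 11/2
∇ f = -24x^3 + (69/2)x^2 - (143/6)x + 11/2
(E_{-1} + ∇) f = -6x^4 - (1/2)x^3 - (2/3)x^2 - (2/3)x
((∇ + E_{3/2}) + (E_{-1} + ∇)) f = -12x^4 - 61x^3 - (601/12)x^2 - (2677/24)x - 465/16

the result is g(x) = -12x^4 - 61x^3 - (601/12)x^2 - (2677/24)x - 465/16


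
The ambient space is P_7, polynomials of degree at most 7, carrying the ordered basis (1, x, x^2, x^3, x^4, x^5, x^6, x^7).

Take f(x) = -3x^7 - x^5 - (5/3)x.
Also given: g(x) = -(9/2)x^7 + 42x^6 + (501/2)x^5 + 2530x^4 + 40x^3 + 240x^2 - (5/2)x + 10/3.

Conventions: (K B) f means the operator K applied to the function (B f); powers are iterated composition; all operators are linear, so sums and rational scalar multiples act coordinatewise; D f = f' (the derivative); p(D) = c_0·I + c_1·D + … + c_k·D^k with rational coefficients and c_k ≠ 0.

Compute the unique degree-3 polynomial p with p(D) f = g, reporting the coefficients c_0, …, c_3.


c_0 = 3/2, c_1 = -2, c_2 = -2, c_3 = -4

D^0 f = -3x^7 - x^5 - (5/3)x
D^1 f = -21x^6 - 5x^4 - 5/3
D^2 f = -126x^5 - 20x^3
D^3 f = -630x^4 - 60x^2
matching coefficients of g against c_0 f + c_1 Df + … from the top degree down determines the c_i
solution: c_0 = 3/2, c_1 = -2, c_2 = -2, c_3 = -4


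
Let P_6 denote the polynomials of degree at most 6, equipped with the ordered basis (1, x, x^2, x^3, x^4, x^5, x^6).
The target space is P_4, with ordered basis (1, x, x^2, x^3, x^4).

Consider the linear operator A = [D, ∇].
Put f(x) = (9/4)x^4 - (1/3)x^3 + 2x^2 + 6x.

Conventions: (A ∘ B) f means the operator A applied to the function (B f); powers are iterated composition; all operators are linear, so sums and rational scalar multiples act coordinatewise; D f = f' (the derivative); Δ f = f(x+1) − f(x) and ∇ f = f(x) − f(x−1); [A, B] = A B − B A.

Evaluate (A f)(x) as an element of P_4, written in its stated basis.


the result is g(x) = 0

∇ f = 9x^3 - (29/2)x^2 + 14x + 17/12
D ∇ f = 27x^2 - 29x + 14
D f = 9x^3 - x^2 + 4x + 6
∇ D f = 27x^2 - 29x + 14
[D, ∇] f = 0


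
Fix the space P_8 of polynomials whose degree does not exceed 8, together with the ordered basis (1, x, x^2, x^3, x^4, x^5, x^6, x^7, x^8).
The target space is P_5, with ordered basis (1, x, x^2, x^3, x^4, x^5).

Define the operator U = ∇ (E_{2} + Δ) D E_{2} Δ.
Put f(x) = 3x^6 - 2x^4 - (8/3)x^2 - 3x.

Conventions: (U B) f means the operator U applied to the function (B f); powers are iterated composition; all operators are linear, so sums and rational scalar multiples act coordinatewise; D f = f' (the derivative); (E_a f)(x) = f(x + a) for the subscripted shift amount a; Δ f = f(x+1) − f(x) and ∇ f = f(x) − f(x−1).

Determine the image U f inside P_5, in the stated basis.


the result is g(x) = 360x^3 + 5400x^2 + 22812x + 30540

Δ f = 18x^5 + 45x^4 + 52x^3 + 33x^2 + (14/3)x - 14/3
E_{2} Δ f = 18x^5 + 225x^4 + 1132x^3 + 2865x^2 + (10922/3)x + 5546/3
D E_{2} Δ f = 90x^4 + 900x^3 + 3396x^2 + 5730x + 10922/3
E_{2} (D E_{2} Δ) f = 90x^4 + 1620x^3 + 10956x^2 + 32994x + 111974/3
Δ (D E_{2} Δ) f = 360x^3 + 3240x^2 + 9852x + 10116
(E_{2} + Δ) (D E_{2} Δ) f = 90x^4 + 1980x^3 + 14196x^2 + 42846x + 142322/3
∇ (E_{2} + Δ) (D E_{2} Δ) f = 360x^3 + 5400x^2 + 22812x + 30540


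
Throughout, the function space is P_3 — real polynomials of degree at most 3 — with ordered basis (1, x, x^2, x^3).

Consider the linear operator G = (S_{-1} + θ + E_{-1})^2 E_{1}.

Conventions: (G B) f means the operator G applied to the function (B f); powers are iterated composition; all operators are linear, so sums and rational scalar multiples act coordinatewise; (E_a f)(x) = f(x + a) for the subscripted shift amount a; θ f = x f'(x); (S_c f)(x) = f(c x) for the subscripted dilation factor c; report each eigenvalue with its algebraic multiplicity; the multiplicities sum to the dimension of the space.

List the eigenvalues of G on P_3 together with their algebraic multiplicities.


image of 1: 4
image of x: x + 1
image of x^2: 16x^2 - 8x + 6
image of x^3: 9x^3 + 27x^2 - 9x + 8
the matrix is upper triangular; its diagonal is (4, 1, 16, 9)
for a triangular matrix the eigenvalues are the diagonal entries, with algebraic multiplicity their repetition count

λ = 1 (multiplicity 1), λ = 4 (multiplicity 1), λ = 9 (multiplicity 1), λ = 16 (multiplicity 1)


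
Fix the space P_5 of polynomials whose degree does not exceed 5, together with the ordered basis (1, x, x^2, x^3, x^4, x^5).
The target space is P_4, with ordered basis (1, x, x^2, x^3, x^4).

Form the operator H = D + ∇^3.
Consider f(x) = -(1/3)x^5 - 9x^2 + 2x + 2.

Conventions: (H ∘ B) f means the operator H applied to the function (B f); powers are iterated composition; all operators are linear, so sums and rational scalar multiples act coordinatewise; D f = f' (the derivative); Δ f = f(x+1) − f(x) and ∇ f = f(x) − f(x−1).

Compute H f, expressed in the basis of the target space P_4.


the result is g(x) = -(5/3)x^4 - 20x^2 + 42x - 48

D f = -(5/3)x^4 - 18x + 2
∇ f = -(5/3)x^4 + (10/3)x^3 - (10/3)x^2 - (49/3)x + 32/3
∇ ∇ f = -(20/3)x^3 + 20x^2 - (70/3)x - 8
∇ ∇ ∇ f = -20x^2 + 60x - 50
(D + ∇^3) f = -(5/3)x^4 - 20x^2 + 42x - 48


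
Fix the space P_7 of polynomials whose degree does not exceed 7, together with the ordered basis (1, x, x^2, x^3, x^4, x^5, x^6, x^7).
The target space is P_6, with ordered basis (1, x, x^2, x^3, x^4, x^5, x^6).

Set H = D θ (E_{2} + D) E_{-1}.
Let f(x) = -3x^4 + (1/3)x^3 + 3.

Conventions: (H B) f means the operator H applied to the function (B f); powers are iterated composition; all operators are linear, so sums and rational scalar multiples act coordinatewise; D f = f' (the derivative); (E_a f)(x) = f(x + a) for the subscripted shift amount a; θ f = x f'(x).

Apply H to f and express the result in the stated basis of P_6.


E_{-1} f = -3x^4 + (37/3)x^3 - 19x^2 + 13x - 1/3
E_{2} E_{-1} f = -3x^4 - (35/3)x^3 - 17x^2 - 11x + 1/3
D E_{-1} f = -12x^3 + 37x^2 - 38x + 13
(E_{2} + D) E_{-1} f = -3x^4 - (71/3)x^3 + 20x^2 - 49x + 40/3
θ (E_{2} + D) E_{-1} f = -12x^4 - 71x^3 + 40x^2 - 49x
D (θ (E_{2} + D) E_{-1}) f = -48x^3 - 213x^2 + 80x - 49

the result is g(x) = -48x^3 - 213x^2 + 80x - 49


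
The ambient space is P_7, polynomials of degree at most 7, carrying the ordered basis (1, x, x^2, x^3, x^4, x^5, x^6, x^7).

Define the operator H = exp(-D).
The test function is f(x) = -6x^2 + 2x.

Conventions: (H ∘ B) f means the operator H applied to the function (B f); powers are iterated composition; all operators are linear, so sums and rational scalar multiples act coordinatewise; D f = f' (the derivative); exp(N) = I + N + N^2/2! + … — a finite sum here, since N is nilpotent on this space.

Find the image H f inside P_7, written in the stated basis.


the image equals g(x) = -6x^2 + 14x - 8

order-1 term: 12x - 2
order-2 term: -6
the series for exp(-D) f terminates at order 2
exp(-D) f = -6x^2 + 14x - 8


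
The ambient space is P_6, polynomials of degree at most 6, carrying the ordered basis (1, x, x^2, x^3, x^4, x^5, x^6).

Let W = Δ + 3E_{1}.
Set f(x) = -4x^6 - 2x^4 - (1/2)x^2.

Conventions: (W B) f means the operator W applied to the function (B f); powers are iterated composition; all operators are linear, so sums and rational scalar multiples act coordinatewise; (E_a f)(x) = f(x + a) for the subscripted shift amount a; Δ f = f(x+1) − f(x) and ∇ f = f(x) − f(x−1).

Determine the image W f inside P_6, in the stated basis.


the result is g(x) = -12x^6 - 96x^5 - 246x^4 - 352x^3 - (579/2)x^2 - 132x - 26

Δ f = -24x^5 - 60x^4 - 88x^3 - 72x^2 - 33x - 13/2
E_{1} f = -4x^6 - 24x^5 - 62x^4 - 88x^3 - (145/2)x^2 - 33x - 13/2
(3E_{1}) f = -12x^6 - 72x^5 - 186x^4 - 264x^3 - (435/2)x^2 - 99x - 39/2
(Δ + 3E_{1}) f = -12x^6 - 96x^5 - 246x^4 - 352x^3 - (579/2)x^2 - 132x - 26


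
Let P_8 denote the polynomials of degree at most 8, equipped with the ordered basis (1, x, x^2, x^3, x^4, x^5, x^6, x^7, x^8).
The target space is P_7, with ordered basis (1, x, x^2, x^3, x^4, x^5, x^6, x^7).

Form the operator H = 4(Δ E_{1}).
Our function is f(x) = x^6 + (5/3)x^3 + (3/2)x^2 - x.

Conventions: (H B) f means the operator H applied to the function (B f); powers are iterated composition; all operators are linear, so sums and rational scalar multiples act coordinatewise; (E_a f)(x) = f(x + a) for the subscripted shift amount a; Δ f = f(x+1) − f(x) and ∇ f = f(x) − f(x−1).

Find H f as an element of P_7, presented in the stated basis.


E_{1} f = x^6 + 6x^5 + 15x^4 + (65/3)x^3 + (43/2)x^2 + 13x + 19/6
Δ E_{1} f = 6x^5 + 45x^4 + 140x^3 + 230x^2 + 204x + 469/6
(4(Δ E_{1})) f = 24x^5 + 180x^4 + 560x^3 + 920x^2 + 816x + 938/3

g(x) = 24x^5 + 180x^4 + 560x^3 + 920x^2 + 816x + 938/3


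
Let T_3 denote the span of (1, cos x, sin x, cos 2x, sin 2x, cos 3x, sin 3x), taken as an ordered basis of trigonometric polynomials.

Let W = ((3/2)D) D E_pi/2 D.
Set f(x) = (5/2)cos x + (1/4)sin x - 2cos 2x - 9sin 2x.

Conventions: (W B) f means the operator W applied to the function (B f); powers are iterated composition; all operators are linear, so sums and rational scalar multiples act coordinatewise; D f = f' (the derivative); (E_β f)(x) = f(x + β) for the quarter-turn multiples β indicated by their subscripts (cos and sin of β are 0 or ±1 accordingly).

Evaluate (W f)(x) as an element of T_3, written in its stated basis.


the image equals g(x) = (15/4)cos x + (3/8)sin x - 108cos 2x + 24sin 2x

D f = (1/4)cos x - (5/2)sin x - 18cos 2x + 4sin 2x
E_pi/2 D f = -(5/2)cos x - (1/4)sin x + 18cos 2x - 4sin 2x
D E_pi/2 D f = -(1/4)cos x + (5/2)sin x - 8cos 2x - 36sin 2x
D (D E_pi/2 D) f = (5/2)cos x + (1/4)sin x - 72cos 2x + 16sin 2x
((3/2)D) (D E_pi/2 D) f = (15/4)cos x + (3/8)sin x - 108cos 2x + 24sin 2x


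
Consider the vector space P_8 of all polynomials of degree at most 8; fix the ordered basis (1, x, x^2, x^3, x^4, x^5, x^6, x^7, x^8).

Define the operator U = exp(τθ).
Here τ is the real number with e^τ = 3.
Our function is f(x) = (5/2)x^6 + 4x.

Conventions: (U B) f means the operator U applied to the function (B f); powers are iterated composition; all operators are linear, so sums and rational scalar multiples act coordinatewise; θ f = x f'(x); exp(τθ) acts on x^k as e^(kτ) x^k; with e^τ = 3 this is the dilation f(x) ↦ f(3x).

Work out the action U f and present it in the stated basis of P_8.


exp(τθ) x^k = e^(kτ) x^k; with e^τ = 3 this sends x^k to 3^k x^k
x ↦ 3 x
x^6 ↦ 729 x^6
applying this coordinatewise to f: exp(τθ) f = (3645/2)x^6 + 12x

the image equals g(x) = (3645/2)x^6 + 12x


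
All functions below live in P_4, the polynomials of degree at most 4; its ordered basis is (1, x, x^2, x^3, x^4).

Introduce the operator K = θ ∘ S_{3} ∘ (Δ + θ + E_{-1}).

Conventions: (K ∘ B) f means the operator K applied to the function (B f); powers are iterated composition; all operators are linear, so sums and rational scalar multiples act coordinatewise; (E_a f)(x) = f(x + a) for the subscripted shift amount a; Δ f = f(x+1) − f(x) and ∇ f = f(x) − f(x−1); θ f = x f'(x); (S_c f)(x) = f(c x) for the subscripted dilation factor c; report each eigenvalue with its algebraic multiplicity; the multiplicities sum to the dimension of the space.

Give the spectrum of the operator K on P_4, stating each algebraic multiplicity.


image of 1: 0
image of x: 6x
image of x^2: 54x^2
image of x^3: 324x^3 + 18x
image of x^4: 1620x^4 + 216x^2
the matrix is upper triangular; its diagonal is (0, 6, 54, 324, 1620)
for a triangular matrix the eigenvalues are the diagonal entries, with algebraic multiplicity their repetition count

λ = 0 (multiplicity 1), λ = 6 (multiplicity 1), λ = 54 (multiplicity 1), λ = 324 (multiplicity 1), λ = 1620 (multiplicity 1)


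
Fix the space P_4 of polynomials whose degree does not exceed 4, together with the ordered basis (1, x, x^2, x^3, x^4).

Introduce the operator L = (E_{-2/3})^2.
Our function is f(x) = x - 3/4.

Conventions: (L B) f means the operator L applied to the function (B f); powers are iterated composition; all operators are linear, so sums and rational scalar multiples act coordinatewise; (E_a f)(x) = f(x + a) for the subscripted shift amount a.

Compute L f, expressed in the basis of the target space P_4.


E_{-2/3} f = x - 17/12
E_{-2/3} E_{-2/3} f = x - 25/12

the result is g(x) = x - 25/12


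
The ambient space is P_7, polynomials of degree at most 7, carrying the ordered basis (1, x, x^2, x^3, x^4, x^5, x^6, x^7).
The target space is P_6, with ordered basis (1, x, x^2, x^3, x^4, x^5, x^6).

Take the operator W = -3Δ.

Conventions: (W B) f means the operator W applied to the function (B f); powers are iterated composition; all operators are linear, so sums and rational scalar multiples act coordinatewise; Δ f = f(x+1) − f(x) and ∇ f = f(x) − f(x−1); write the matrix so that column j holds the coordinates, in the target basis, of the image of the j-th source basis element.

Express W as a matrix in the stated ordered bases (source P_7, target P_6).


image of 1: 0
image of x: -3
image of x^2: -6x - 3
image of x^3: -9x^2 - 9x - 3
image of x^4: -12x^3 - 18x^2 - 12x - 3
image of x^5: -15x^4 - 30x^3 - 30x^2 - 15x - 3
image of x^6: -18x^5 - 45x^4 - 60x^3 - 45x^2 - 18x - 3
image of x^7: -21x^6 - 63x^5 - 105x^4 - 105x^3 - 63x^2 - 21x - 3
each image's coordinates form column j of the matrix

the matrix is [[0, -3, -3, -3, -3, -3, -3, -3]; [0, 0, -6, -9, -12, -15, -18, -21]; [0, 0, 0, -9, -18, -30, -45, -63]; [0, 0, 0, 0, -12, -30, -60, -105]; [0, 0, 0, 0, 0, -15, -45, -105]; [0, 0, 0, 0, 0, 0, -18, -63]; [0, 0, 0, 0, 0, 0, 0, -21]] (rows listed top to bottom)


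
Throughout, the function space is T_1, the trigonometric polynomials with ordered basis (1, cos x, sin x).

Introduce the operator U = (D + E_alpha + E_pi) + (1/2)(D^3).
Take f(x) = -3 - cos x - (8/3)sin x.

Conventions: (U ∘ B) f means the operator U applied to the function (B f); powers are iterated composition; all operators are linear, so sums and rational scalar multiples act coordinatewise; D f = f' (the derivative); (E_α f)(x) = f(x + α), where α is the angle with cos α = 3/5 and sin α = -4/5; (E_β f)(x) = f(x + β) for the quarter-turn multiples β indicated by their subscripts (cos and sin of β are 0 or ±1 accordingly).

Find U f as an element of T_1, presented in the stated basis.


g(x) = -6 + (6/5)cos x + (23/30)sin x

D f = -(8/3)cos x + sin x
E_alpha f = -3 + (23/15)cos x - (12/5)sin x
E_pi f = -3 + cos x + (8/3)sin x
(D + E_alpha + E_pi) f = -6 - (2/15)cos x + (19/15)sin x
D f = -(8/3)cos x + sin x
D D f = cos x + (8/3)sin x
D D D f = (8/3)cos x - sin x
((1/2)(D^3)) f = (4/3)cos x - (1/2)sin x
((D + E_alpha + E_pi) + (1/2)(D^3)) f = -6 + (6/5)cos x + (23/30)sin x


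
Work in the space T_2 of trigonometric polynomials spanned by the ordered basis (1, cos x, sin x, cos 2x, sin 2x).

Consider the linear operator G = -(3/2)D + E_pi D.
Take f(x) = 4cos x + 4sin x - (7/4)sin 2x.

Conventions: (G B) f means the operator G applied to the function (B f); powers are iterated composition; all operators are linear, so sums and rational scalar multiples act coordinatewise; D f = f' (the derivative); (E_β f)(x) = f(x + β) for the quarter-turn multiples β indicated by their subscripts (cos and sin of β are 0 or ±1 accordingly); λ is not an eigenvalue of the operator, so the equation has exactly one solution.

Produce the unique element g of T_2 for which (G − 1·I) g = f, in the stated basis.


write g with unknown coordinates in the stated basis and equate coefficients in (G − 1·I) g = f
solving from the highest basis element down gives g = (24/29)cos x - (56/29)sin x - (7/8)cos 2x + (7/8)sin 2x
check: G g = (140/29)cos x + (60/29)sin x - (7/8)cos 2x - (7/8)sin 2x
so G g − 1·g = 4cos x + 4sin x - (7/4)sin 2x = f ✓

g(x) = (24/29)cos x - (56/29)sin x - (7/8)cos 2x + (7/8)sin 2x


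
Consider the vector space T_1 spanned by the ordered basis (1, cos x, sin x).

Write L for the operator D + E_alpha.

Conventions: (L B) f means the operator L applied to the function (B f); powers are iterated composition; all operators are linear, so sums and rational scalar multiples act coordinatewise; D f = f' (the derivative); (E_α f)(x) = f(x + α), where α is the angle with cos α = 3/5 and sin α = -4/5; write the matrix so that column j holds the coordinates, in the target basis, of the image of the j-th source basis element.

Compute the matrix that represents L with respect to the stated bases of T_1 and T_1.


the matrix is [[1, 0, 0]; [0, 3/5, 1/5]; [0, -1/5, 3/5]] (rows listed top to bottom)

image of 1: 1
image of cos x: (3/5)cos x - (1/5)sin x
image of sin x: (1/5)cos x + (3/5)sin x
each image's coordinates form column j of the matrix


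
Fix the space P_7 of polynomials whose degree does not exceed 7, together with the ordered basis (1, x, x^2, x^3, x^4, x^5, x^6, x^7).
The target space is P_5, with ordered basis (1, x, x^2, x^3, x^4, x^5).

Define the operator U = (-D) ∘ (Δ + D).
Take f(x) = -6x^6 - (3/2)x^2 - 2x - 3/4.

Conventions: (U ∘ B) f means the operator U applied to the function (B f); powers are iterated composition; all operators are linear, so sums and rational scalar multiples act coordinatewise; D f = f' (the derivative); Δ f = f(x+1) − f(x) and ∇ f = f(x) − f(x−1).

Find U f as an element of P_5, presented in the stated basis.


Δ f = -36x^5 - 90x^4 - 120x^3 - 90x^2 - 39x - 19/2
D f = -36x^5 - 3x - 2
(Δ + D) f = -72x^5 - 90x^4 - 120x^3 - 90x^2 - 42x - 23/2
D (Δ + D) f = -360x^4 - 360x^3 - 360x^2 - 180x - 42
(-D) (Δ + D) f = 360x^4 + 360x^3 + 360x^2 + 180x + 42

the image equals g(x) = 360x^4 + 360x^3 + 360x^2 + 180x + 42


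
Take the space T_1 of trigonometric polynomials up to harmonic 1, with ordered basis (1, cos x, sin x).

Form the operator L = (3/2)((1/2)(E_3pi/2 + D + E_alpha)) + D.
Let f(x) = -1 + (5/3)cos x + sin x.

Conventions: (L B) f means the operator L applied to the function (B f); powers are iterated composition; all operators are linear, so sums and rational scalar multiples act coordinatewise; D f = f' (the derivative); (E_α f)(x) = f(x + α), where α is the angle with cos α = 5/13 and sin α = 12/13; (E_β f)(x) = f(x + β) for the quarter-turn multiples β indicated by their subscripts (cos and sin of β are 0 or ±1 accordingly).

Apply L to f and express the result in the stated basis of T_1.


E_3pi/2 f = -1 - cos x + (5/3)sin x
D f = cos x - (5/3)sin x
E_alpha f = -1 + (61/39)cos x - (15/13)sin x
(E_3pi/2 + D + E_alpha) f = -2 + (61/39)cos x - (15/13)sin x
((1/2)(E_3pi/2 + D + E_alpha)) f = -1 + (61/78)cos x - (15/26)sin x
((3/2)((1/2)(E_3pi/2 + D + E_alpha))) f = -3/2 + (61/52)cos x - (45/52)sin x
D f = cos x - (5/3)sin x
((3/2)((1/2)(E_3pi/2 + D + E_alpha)) + D) f = -3/2 + (113/52)cos x - (395/156)sin x

the result is g(x) = -3/2 + (113/52)cos x - (395/156)sin x


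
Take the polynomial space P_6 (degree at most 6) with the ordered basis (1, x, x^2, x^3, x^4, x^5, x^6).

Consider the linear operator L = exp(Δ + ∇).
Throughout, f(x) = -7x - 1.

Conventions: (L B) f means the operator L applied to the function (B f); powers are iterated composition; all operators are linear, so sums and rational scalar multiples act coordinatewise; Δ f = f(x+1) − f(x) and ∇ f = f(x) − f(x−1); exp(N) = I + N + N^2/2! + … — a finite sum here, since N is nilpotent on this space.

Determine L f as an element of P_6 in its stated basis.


order-1 term: -14
the series for exp(Δ + ∇) f terminates at order 1
exp(Δ + ∇) f = -7x - 15

the image equals g(x) = -7x - 15


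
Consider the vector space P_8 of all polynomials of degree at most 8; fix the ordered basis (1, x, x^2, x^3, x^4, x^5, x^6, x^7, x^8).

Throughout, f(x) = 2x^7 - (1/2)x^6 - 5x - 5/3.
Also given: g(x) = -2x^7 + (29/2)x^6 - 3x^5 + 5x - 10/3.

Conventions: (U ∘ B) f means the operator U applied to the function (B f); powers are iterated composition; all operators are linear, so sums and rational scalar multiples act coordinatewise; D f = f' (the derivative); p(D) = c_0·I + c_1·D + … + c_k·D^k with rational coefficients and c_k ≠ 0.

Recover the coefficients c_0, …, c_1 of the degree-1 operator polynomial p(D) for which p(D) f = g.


p(D) = -I + D, i.e. c_0 = -1, c_1 = 1

D^0 f = 2x^7 - (1/2)x^6 - 5x - 5/3
D^1 f = 14x^6 - 3x^5 - 5
matching coefficients of g against c_0 f + c_1 Df + … from the top degree down determines the c_i
solution: c_0 = -1, c_1 = 1


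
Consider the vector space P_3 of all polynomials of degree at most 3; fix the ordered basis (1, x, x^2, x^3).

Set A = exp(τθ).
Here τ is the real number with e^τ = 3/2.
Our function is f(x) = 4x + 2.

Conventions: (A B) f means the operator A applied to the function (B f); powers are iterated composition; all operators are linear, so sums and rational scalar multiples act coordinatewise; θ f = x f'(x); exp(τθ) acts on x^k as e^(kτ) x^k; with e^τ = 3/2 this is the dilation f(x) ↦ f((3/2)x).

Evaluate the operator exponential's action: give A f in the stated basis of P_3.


exp(τθ) x^k = e^(kτ) x^k; with e^τ = 3/2 this sends x^k to (3/2)^k x^k
x ↦ 3/2 x
applying this coordinatewise to f: exp(τθ) f = 6x + 2

the image equals g(x) = 6x + 2


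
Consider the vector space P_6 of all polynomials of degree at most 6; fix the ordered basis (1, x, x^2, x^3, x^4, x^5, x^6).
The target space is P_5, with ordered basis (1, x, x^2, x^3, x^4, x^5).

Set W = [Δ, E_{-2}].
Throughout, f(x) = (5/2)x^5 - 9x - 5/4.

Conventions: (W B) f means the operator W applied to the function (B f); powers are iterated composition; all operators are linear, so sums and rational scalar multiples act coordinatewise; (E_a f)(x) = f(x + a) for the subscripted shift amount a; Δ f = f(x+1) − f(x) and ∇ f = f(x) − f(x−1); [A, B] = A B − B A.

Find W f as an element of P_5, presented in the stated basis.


E_{-2} f = (5/2)x^5 - 25x^4 + 100x^3 - 200x^2 + 191x - 253/4
Δ E_{-2} f = (25/2)x^4 - 75x^3 + 175x^2 - (375/2)x + 137/2
Δ f = (25/2)x^4 + 25x^3 + 25x^2 + (25/2)x - 13/2
E_{-2} Δ f = (25/2)x^4 - 75x^3 + 175x^2 - (375/2)x + 137/2
[Δ, E_{-2}] f = 0

g(x) = 0


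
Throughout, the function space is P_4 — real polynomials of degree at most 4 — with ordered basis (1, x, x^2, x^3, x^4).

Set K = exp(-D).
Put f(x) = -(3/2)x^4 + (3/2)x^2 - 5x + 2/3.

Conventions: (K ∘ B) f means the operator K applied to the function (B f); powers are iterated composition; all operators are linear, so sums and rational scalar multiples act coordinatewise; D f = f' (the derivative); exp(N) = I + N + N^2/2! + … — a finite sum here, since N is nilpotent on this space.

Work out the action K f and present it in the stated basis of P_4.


order-1 term: 6x^3 - 3x + 5
order-2 term: -9x^2 + 3/2
order-3 term: 6x
order-4 term: -3/2
the series for exp(-D) f terminates at order 4
exp(-D) f = -(3/2)x^4 + 6x^3 - (15/2)x^2 - 2x + 17/3

g(x) = -(3/2)x^4 + 6x^3 - (15/2)x^2 - 2x + 17/3


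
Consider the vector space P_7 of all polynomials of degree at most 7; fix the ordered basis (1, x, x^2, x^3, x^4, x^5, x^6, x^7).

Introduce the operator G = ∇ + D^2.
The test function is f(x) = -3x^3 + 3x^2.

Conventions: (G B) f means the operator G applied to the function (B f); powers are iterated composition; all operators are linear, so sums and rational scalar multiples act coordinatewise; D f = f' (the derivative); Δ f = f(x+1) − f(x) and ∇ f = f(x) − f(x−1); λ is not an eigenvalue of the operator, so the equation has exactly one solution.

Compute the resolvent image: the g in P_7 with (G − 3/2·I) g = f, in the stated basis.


the result is g(x) = 2x^3 + 2x^2 + (20/3)x + 64/9

write g with unknown coordinates in the stated basis and equate coefficients in (G − 3/2·I) g = f
solving from the highest basis element down gives g = 2x^3 + 2x^2 + (20/3)x + 64/9
check: G g = 6x^2 + 10x + 32/3
so G g − 3/2·g = -3x^3 + 3x^2 = f ✓


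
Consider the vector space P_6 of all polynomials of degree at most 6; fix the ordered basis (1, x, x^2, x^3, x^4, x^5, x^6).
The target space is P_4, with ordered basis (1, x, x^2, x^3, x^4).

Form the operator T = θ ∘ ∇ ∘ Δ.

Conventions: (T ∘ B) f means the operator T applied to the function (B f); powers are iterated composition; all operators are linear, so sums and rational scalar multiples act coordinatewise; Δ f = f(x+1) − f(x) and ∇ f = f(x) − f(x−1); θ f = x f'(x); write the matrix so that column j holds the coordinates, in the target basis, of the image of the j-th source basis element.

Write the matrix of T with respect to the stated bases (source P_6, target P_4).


image of 1: 0
image of x: 0
image of x^2: 0
image of x^3: 6x
image of x^4: 24x^2
image of x^5: 60x^3 + 10x
image of x^6: 120x^4 + 60x^2
each image's coordinates form column j of the matrix

the matrix is [[0, 0, 0, 0, 0, 0, 0]; [0, 0, 0, 6, 0, 10, 0]; [0, 0, 0, 0, 24, 0, 60]; [0, 0, 0, 0, 0, 60, 0]; [0, 0, 0, 0, 0, 0, 120]] (rows listed top to bottom)


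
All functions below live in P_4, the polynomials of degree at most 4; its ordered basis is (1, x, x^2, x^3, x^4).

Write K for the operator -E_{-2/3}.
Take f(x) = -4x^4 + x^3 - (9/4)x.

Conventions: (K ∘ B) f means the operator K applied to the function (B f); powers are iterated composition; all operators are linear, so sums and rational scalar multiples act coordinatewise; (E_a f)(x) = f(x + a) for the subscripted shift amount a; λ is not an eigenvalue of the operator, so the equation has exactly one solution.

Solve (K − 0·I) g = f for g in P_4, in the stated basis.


g(x) = 4x^4 + (29/3)x^3 + (26/3)x^2 + (611/108)x + 323/162

write g with unknown coordinates in the stated basis and equate coefficients in (K − 0·I) g = f
solving from the highest basis element down gives g = 4x^4 + (29/3)x^3 + (26/3)x^2 + (611/108)x + 323/162
check: K g = -4x^4 + x^3 - (9/4)x
so K g − 0·g = -4x^4 + x^3 - (9/4)x = f ✓


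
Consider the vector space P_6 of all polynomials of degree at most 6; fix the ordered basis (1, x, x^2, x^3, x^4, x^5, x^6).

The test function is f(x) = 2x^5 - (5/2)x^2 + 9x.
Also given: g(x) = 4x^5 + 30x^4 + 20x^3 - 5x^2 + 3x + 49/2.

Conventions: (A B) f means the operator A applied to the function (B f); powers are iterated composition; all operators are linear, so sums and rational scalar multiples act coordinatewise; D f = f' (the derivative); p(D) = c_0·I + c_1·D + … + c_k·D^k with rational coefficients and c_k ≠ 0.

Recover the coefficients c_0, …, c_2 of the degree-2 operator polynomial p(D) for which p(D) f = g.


c_0 = 2, c_1 = 3, c_2 = 1/2

D^0 f = 2x^5 - (5/2)x^2 + 9x
D^1 f = 10x^4 - 5x + 9
D^2 f = 40x^3 - 5
matching coefficients of g against c_0 f + c_1 Df + … from the top degree down determines the c_i
solution: c_0 = 2, c_1 = 3, c_2 = 1/2


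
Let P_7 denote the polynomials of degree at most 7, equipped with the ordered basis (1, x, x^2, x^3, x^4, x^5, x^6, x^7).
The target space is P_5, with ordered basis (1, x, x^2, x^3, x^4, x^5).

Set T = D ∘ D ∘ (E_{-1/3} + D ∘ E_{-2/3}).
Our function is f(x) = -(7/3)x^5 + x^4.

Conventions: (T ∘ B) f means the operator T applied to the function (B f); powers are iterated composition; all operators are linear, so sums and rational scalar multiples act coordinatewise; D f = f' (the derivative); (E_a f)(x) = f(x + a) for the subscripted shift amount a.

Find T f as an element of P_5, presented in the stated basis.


the result is g(x) = -(140/3)x^3 - (244/3)x^2 + (1684/9)x - 6088/81

E_{-1/3} f = -(7/3)x^5 + (44/9)x^4 - (106/27)x^3 + (124/81)x^2 - (71/243)x + 16/729
E_{-2/3} f = -(7/3)x^5 + (79/9)x^4 - (352/27)x^3 + (776/81)x^2 - (848/243)x + 368/729
D E_{-2/3} f = -(35/3)x^4 + (316/9)x^3 - (352/9)x^2 + (1552/81)x - 848/243
(E_{-1/3} + D ∘ E_{-2/3}) f = -(7/3)x^5 - (61/9)x^4 + (842/27)x^3 - (3044/81)x^2 + (4585/243)x - 2528/729
D (E_{-1/3} + D ∘ E_{-2/3}) f = -(35/3)x^4 - (244/9)x^3 + (842/9)x^2 - (6088/81)x + 4585/243
D D (E_{-1/3} + D ∘ E_{-2/3}) f = -(140/3)x^3 - (244/3)x^2 + (1684/9)x - 6088/81


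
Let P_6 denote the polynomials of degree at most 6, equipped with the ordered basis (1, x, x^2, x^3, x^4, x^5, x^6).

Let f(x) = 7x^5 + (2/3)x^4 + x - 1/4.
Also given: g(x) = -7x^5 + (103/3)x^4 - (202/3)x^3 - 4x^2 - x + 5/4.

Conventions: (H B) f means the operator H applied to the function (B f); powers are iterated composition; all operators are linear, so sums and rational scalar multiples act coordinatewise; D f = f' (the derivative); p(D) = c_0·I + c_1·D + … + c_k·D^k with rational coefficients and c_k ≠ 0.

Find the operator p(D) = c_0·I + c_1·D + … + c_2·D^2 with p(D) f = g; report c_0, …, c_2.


D^0 f = 7x^5 + (2/3)x^4 + x - 1/4
D^1 f = 35x^4 + (8/3)x^3 + 1
D^2 f = 140x^3 + 8x^2
matching coefficients of g against c_0 f + c_1 Df + … from the top degree down determines the c_i
solution: c_0 = -1, c_1 = 1, c_2 = -1/2

c_0 = -1, c_1 = 1, c_2 = -1/2


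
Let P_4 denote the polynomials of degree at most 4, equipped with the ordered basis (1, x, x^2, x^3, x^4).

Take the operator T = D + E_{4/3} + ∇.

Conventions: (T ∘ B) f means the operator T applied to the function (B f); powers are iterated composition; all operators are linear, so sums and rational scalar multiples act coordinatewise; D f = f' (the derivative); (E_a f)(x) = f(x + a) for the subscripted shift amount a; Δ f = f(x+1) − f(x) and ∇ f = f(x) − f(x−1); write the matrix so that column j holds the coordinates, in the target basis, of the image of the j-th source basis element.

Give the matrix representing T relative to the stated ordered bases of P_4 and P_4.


the matrix is [[1, 10/3, 7/9, 91/27, 175/81]; [0, 1, 20/3, 7/3, 364/27]; [0, 0, 1, 10, 14/3]; [0, 0, 0, 1, 40/3]; [0, 0, 0, 0, 1]] (rows listed top to bottom)

image of 1: 1
image of x: x + 10/3
image of x^2: x^2 + (20/3)x + 7/9
image of x^3: x^3 + 10x^2 + (7/3)x + 91/27
image of x^4: x^4 + (40/3)x^3 + (14/3)x^2 + (364/27)x + 175/81
each image's coordinates form column j of the matrix


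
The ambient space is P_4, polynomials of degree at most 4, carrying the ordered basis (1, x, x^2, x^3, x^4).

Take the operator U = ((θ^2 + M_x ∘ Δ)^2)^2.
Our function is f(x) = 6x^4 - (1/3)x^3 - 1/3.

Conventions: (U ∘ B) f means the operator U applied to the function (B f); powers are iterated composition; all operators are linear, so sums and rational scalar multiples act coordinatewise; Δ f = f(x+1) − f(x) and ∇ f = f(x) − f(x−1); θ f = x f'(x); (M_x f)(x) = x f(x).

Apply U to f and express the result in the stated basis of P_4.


θ f = 24x^4 - x^3
θ θ f = 96x^4 - 3x^3
Δ f = 24x^3 + 35x^2 + 23x + 17/3
M_x Δ f = 24x^4 + 35x^3 + 23x^2 + (17/3)x
(θ^2 + M_x ∘ Δ) f = 120x^4 + 32x^3 + 23x^2 + (17/3)x
θ (θ^2 + M_x ∘ Δ) f = 480x^4 + 96x^3 + 46x^2 + (17/3)x
θ θ (θ^2 + M_x ∘ Δ) f = 1920x^4 + 288x^3 + 92x^2 + (17/3)x
Δ (θ^2 + M_x ∘ Δ) f = 480x^3 + 816x^2 + 622x + 542/3
M_x Δ (θ^2 + M_x ∘ Δ) f = 480x^4 + 816x^3 + 622x^2 + (542/3)x
(θ^2 + M_x ∘ Δ) (θ^2 + M_x ∘ Δ) f = 2400x^4 + 1104x^3 + 714x^2 + (559/3)x
θ (θ^2 + M_x ∘ Δ)^2 f = 9600x^4 + 3312x^3 + 1428x^2 + (559/3)x
θ θ (θ^2 + M_x ∘ Δ)^2 f = 38400x^4 + 9936x^3 + 2856x^2 + (559/3)x
Δ (θ^2 + M_x ∘ Δ)^2 f = 9600x^3 + 17712x^2 + 14340x + 13213/3
M_x Δ (θ^2 + M_x ∘ Δ)^2 f = 9600x^4 + 17712x^3 + 14340x^2 + (13213/3)x
(θ^2 + M_x ∘ Δ) (θ^2 + M_x ∘ Δ)^2 f = 48000x^4 + 27648x^3 + 17196x^2 + (13772/3)x
θ (θ^2 + M_x ∘ Δ) (θ^2 + M_x ∘ Δ)^2 f = 192000x^4 + 82944x^3 + 34392x^2 + (13772/3)x
θ θ (θ^2 + M_x ∘ Δ) (θ^2 + M_x ∘ Δ)^2 f = 768000x^4 + 248832x^3 + 68784x^2 + (13772/3)x
Δ (θ^2 + M_x ∘ Δ) (θ^2 + M_x ∘ Δ)^2 f = 192000x^3 + 370944x^2 + 309336x + 292304/3
M_x Δ (θ^2 + M_x ∘ Δ) (θ^2 + M_x ∘ Δ)^2 f = 192000x^4 + 370944x^3 + 309336x^2 + (292304/3)x
(θ^2 + M_x ∘ Δ) (θ^2 + M_x ∘ Δ) (θ^2 + M_x ∘ Δ)^2 f = 960000x^4 + 619776x^3 + 378120x^2 + (306076/3)x

g(x) = 960000x^4 + 619776x^3 + 378120x^2 + (306076/3)x


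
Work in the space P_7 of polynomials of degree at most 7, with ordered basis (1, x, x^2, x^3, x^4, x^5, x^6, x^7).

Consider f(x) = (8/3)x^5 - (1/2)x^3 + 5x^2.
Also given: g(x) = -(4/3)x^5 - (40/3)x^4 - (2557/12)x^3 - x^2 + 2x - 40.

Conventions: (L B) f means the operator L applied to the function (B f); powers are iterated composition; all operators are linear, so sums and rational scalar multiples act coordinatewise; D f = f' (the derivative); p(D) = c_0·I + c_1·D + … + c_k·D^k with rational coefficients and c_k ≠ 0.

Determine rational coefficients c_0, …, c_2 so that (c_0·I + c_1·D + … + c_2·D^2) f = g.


D^0 f = (8/3)x^5 - (1/2)x^3 + 5x^2
D^1 f = (40/3)x^4 - (3/2)x^2 + 10x
D^2 f = (160/3)x^3 - 3x + 10
matching coefficients of g against c_0 f + c_1 Df + … from the top degree down determines the c_i
solution: c_0 = -1/2, c_1 = -1, c_2 = -4

c_0 = -1/2, c_1 = -1, c_2 = -4


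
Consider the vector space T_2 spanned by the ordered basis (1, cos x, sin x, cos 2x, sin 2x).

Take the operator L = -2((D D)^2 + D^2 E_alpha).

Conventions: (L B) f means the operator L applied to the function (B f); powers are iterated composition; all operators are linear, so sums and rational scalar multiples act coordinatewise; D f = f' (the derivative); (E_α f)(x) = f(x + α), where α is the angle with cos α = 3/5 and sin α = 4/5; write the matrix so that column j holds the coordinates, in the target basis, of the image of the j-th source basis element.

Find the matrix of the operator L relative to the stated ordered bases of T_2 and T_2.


image of 1: 0
image of cos x: -(4/5)cos x - (8/5)sin x
image of sin x: (8/5)cos x - (4/5)sin x
image of cos 2x: -(856/25)cos 2x - (192/25)sin 2x
image of sin 2x: (192/25)cos 2x - (856/25)sin 2x
each image's coordinates form column j of the matrix

the matrix is [[0, 0, 0, 0, 0]; [0, -4/5, 8/5, 0, 0]; [0, -8/5, -4/5, 0, 0]; [0, 0, 0, -856/25, 192/25]; [0, 0, 0, -192/25, -856/25]] (rows listed top to bottom)


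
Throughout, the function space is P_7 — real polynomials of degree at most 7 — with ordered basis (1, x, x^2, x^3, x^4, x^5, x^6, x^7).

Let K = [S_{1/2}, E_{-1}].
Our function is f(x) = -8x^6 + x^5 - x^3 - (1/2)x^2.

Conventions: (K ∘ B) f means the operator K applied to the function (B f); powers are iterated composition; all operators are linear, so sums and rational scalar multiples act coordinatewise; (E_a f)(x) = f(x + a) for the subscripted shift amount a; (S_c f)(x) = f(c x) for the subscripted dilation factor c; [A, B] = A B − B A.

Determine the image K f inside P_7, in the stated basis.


g(x) = (3/4)x^5 - (185/32)x^4 + (295/16)x^3 - (479/16)x^2 + (791/32)x - 267/32

E_{-1} f = -8x^6 + 49x^5 - 125x^4 + 169x^3 - (255/2)x^2 + 51x - 17/2
S_{1/2} E_{-1} f = -(1/8)x^6 + (49/32)x^5 - (125/16)x^4 + (169/8)x^3 - (255/8)x^2 + (51/2)x - 17/2
S_{1/2} f = -(1/8)x^6 + (1/32)x^5 - (1/8)x^3 - (1/8)x^2
E_{-1} S_{1/2} f = -(1/8)x^6 + (25/32)x^5 - (65/32)x^4 + (43/16)x^3 - (31/16)x^2 + (25/32)x - 5/32
[S_{1/2}, E_{-1}] f = (3/4)x^5 - (185/32)x^4 + (295/16)x^3 - (479/16)x^2 + (791/32)x - 267/32
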